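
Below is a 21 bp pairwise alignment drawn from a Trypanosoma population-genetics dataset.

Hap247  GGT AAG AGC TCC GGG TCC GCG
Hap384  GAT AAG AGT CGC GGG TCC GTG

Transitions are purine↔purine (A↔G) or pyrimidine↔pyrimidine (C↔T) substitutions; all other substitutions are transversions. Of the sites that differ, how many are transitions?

Mismatches occur at site 2 (G→A, transition), site 9 (C→T, transition), site 10 (T→C, transition), site 11 (C→G, transversion), site 20 (C→T, transition).
Of the 5 differences, 4 transitions and 1 transversion, so the answer is 4.

4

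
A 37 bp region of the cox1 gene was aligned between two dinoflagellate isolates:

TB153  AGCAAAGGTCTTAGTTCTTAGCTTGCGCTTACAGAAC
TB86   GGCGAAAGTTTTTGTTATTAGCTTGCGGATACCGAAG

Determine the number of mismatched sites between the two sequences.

Differing sites — 1:A/G; 4:A/G; 7:G/A; 10:C/T; 13:A/T; 17:C/A; 28:C/G; 29:T/A; 33:A/C; 37:C/G.
That gives 10 mismatches out of 37 aligned sites, so the Hamming distance is 10.

10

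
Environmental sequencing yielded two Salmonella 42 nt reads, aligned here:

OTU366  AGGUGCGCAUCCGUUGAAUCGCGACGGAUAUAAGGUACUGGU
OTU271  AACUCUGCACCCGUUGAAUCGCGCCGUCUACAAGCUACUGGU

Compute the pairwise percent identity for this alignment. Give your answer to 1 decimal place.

Differing sites — 2:G/A; 3:G/C; 5:G/C; 6:C/U; 10:U/C; 24:A/C; 27:G/U; 28:A/C; 31:U/C; 35:G/C.
32 of the 42 sites match, so the percent identity is 32/42 × 100 = 76.2%.

76.2%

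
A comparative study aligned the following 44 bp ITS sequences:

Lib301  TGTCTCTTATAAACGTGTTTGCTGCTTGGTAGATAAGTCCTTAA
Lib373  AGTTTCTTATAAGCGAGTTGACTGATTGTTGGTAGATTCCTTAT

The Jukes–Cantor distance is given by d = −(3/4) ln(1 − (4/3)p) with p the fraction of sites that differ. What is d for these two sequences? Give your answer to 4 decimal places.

0.4141

Mismatches occur at site 1 (T↔A), site 4 (C↔T), site 13 (A↔G), site 16 (T↔A), site 20 (T↔G), site 21 (G↔A), site 25 (C↔A), site 29 (G↔T), site 31 (A↔G), site 33 (A↔T), site 34 (T↔A), site 35 (A↔G), site 37 (G↔T), site 44 (A↔T).
p = 14/44 = 0.318182.
d = −0.75 · ln(1 − (4/3)·0.318182) = −0.75 · ln(0.575757) = −0.75 · (-0.552070) = 0.4141.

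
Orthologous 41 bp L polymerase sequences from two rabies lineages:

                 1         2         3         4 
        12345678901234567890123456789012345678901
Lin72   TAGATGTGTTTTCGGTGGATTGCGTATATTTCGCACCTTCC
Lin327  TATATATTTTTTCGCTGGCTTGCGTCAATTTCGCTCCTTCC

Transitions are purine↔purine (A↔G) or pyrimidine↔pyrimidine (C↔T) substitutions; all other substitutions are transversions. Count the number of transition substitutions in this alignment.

The sequences differ at positions 3 (G/T, transversion), 6 (G/A, transition), 8 (G/T, transversion), 15 (G/C, transversion), 19 (A/C, transversion), 26 (A/C, transversion), 27 (T/A, transversion), 35 (A/T, transversion).
Of the 8 differences, 1 transition and 7 transversions, so the answer is 1.

1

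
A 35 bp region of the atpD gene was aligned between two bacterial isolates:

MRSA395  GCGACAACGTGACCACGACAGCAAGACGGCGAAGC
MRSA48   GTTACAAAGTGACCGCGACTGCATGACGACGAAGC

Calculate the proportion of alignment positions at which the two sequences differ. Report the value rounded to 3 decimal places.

Mismatches occur at site 2 (C↔T), site 3 (G↔T), site 8 (C↔A), site 15 (A↔G), site 20 (A↔T), site 24 (A↔T), site 29 (G↔A).
There are 7 differences over 35 sites, so p = 7/35 = 0.200.

0.200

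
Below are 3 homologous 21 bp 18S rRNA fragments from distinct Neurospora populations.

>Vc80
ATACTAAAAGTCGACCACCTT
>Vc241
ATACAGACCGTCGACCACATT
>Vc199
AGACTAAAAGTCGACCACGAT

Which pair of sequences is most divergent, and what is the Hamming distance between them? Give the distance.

7

Pairwise Hamming distances:
  Vc80 vs Vc241: 5
  Vc80 vs Vc199: 3
  Vc241 vs Vc199: 7
The largest is 7, between Vc241 and Vc199.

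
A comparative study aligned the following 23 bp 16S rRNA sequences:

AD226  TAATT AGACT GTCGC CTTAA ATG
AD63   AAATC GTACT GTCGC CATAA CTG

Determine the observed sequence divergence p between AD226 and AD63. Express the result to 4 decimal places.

Mismatches occur at site 1 (T/A), site 5 (T/C), site 6 (A/G), site 7 (G/T), site 17 (T/A), site 21 (A/C).
There are 6 differences over 23 sites, so p = 6/23 = 0.2609.

0.2609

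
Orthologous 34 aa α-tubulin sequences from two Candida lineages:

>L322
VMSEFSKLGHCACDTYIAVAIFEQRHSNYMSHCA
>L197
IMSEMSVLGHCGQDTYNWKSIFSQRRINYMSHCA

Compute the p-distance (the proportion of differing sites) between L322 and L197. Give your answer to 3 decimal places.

0.353

Differing sites — 1:V/I; 5:F/M; 7:K/V; 12:A/G; 13:C/Q; 17:I/N; 18:A/W; 19:V/K; 20:A/S; 23:E/S; 26:H/R; 27:S/I.
There are 12 differences over 34 sites, so p = 12/34 = 0.353.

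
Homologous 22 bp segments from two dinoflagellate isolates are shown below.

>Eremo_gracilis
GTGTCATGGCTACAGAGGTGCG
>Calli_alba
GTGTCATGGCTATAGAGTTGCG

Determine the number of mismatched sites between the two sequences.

2

Mismatches occur at site 13 (C↔T), site 18 (G↔T).
That gives 2 mismatches out of 22 aligned sites, so the Hamming distance is 2.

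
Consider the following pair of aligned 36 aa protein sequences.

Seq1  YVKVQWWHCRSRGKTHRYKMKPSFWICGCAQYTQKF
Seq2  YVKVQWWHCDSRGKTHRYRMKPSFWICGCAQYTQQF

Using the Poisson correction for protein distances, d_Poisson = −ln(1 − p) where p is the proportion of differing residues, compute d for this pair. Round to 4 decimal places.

0.0870

Mismatches occur at site 10 (R→D), site 19 (K→R), site 35 (K→Q).
p = 3/36 = 0.083333.
d = −ln(1 − 0.083333) = −ln(0.916667) = 0.0870.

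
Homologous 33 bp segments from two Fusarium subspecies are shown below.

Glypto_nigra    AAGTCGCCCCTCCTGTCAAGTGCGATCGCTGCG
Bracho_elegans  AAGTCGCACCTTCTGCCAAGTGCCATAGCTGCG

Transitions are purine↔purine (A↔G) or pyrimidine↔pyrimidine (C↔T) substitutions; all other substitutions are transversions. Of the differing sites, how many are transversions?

Mismatches occur at site 8 (C→A, transversion), site 12 (C→T, transition), site 16 (T→C, transition), site 24 (G→C, transversion), site 27 (C→A, transversion).
Of the 5 differences, 2 transitions and 3 transversions, so the answer is 3.

3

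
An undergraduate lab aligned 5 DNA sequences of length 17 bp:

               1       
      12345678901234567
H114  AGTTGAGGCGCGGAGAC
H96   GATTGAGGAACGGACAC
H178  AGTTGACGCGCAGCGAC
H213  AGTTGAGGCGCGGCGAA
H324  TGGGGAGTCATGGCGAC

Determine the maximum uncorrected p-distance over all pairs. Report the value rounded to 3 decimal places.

0.529

Pairwise Hamming distances:
  H114 vs H96: 5
  H114 vs H178: 3
  H114 vs H213: 2
  H114 vs H324: 7
  H96 vs H178: 8
  H96 vs H213: 7
  H96 vs H324: 9
  H178 vs H213: 3
  H178 vs H324: 8
  H213 vs H324: 7
The largest is 9 mismatches, between H96 and H324; p = 9/17 = 0.529.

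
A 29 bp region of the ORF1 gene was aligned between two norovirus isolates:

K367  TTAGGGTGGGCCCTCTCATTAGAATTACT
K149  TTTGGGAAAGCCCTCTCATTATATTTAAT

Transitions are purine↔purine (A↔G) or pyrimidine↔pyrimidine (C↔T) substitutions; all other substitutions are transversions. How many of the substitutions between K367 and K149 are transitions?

Mismatches occur at site 3 (A→T, transversion), site 7 (T→A, transversion), site 8 (G→A, transition), site 9 (G→A, transition), site 22 (G→T, transversion), site 24 (A→T, transversion), site 28 (C→A, transversion).
Of the 7 differences, 2 transitions and 5 transversions, so the answer is 2.

2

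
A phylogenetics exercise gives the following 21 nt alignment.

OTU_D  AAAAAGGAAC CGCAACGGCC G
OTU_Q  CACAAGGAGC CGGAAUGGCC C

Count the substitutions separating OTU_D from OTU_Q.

6

The sequences differ at positions 1 (A/C), 3 (A/C), 9 (A/G), 13 (C/G), 16 (C/U), 21 (G/C).
That gives 6 mismatches out of 21 aligned sites, so the Hamming distance is 6.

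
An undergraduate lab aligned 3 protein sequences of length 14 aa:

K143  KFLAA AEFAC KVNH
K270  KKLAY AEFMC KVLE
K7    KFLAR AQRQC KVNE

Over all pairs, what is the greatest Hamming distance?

Pairwise Hamming distances:
  K143 vs K270: 5
  K143 vs K7: 5
  K270 vs K7: 6
The largest is 6, between K270 and K7.

6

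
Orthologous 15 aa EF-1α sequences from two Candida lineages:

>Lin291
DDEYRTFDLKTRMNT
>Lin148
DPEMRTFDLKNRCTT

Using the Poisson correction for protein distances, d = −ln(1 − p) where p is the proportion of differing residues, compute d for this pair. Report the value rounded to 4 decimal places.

0.4055

Differing sites — 2:D/P; 4:Y/M; 11:T/N; 13:M/C; 14:N/T.
p = 5/15 = 0.333333.
d = −ln(1 − 0.333333) = −ln(0.666667) = 0.4055.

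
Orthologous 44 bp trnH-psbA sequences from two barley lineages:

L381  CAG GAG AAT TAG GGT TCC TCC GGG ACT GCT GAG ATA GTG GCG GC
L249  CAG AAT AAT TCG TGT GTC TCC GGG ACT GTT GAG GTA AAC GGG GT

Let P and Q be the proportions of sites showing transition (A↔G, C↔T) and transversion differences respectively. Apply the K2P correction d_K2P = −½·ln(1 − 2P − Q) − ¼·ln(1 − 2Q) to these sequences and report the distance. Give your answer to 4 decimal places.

0.3784

Mismatches occur at site 4 (G/A, transition), site 6 (G/T, transversion), site 11 (A/C, transversion), site 13 (G/T, transversion), site 16 (T/G, transversion), site 17 (C/T, transition), site 29 (C/T, transition), site 34 (A/G, transition), site 37 (G/A, transition), site 38 (T/A, transversion), site 39 (G/C, transversion), site 41 (C/G, transversion), site 44 (C/T, transition).
Of the 13 differences, 6 transitions and 7 transversions over 44 sites: P = 6/44 = 0.136364, Q = 7/44 = 0.159091.
d = −0.5·ln(0.568181) − 0.25·ln(0.681818) = −0.5·(-0.565315) − 0.25·(-0.382993) = 0.3784.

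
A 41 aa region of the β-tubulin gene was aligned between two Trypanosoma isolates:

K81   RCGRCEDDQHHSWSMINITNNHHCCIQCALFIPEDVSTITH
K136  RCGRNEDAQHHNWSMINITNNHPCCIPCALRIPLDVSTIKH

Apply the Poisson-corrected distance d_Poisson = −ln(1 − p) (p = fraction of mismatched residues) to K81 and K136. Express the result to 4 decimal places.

0.2171

Mismatches occur at site 5 (C/N), site 8 (D/A), site 12 (S/N), site 23 (H/P), site 27 (Q/P), site 31 (F/R), site 34 (E/L), site 40 (T/K).
p = 8/41 = 0.195122.
d = −ln(1 − 0.195122) = −ln(0.804878) = 0.2171.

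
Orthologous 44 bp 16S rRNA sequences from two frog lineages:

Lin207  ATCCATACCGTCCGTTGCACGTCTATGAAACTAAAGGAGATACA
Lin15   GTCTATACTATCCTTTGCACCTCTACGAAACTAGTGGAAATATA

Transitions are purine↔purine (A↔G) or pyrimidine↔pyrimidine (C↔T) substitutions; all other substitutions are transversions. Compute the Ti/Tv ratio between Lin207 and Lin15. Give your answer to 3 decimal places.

Mismatches occur at site 1 (A/G, transition), site 4 (C/T, transition), site 9 (C/T, transition), site 10 (G/A, transition), site 14 (G/T, transversion), site 21 (G/C, transversion), site 26 (T/C, transition), site 34 (A/G, transition), site 35 (A/T, transversion), site 39 (G/A, transition), site 43 (C/T, transition).
Of the 11 differences, 8 transitions and 3 transversions, so Ti/Tv = 8/3 = 2.667.

2.667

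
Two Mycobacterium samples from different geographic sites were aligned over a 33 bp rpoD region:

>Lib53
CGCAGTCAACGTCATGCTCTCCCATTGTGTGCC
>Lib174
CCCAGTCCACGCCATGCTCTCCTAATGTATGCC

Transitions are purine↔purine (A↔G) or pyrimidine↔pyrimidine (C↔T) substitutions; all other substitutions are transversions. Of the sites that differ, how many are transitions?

3

Differing sites — 2:G/C (Tv); 8:A/C (Tv); 12:T/C (Ti); 23:C/T (Ti); 25:T/A (Tv); 29:G/A (Ti).
Of the 6 differences, 3 transitions and 3 transversions, so the answer is 3.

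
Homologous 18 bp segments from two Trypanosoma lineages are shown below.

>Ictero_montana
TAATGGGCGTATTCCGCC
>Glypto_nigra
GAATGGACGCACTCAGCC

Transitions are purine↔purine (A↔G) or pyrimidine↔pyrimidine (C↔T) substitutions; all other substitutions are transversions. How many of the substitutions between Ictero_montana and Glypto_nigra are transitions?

The sequences differ at positions 1 (T/G, transversion), 7 (G/A, transition), 10 (T/C, transition), 12 (T/C, transition), 15 (C/A, transversion).
Of the 5 differences, 3 transitions and 2 transversions, so the answer is 3.

3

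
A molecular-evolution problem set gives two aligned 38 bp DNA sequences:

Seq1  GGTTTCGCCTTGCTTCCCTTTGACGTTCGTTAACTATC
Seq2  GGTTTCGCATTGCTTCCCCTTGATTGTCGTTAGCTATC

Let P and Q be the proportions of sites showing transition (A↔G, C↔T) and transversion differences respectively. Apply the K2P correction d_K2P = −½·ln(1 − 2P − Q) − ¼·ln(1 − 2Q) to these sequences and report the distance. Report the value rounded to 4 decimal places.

The sequences differ at positions 9 (C/A, transversion), 19 (T/C, transition), 24 (C/T, transition), 25 (G/T, transversion), 26 (T/G, transversion), 33 (A/G, transition).
Of the 6 differences, 3 transitions and 3 transversions over 38 sites: P = 3/38 = 0.078947, Q = 3/38 = 0.078947.
d = −0.5·ln(0.763159) − 0.25·ln(0.842106) = −0.5·(-0.270289) − 0.25·(-0.171849) = 0.1781.

0.1781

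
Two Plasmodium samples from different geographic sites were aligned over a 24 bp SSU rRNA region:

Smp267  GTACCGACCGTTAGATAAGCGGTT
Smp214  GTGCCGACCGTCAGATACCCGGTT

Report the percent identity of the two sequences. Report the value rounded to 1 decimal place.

83.3%

Mismatches occur at site 3 (A→G), site 12 (T→C), site 18 (A→C), site 19 (G→C).
20 of the 24 sites match, so the percent identity is 20/24 × 100 = 83.3%.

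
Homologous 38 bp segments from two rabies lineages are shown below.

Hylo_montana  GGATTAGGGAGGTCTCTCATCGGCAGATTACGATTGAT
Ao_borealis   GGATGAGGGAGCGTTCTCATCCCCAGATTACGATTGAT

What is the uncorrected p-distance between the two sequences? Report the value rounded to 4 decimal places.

0.1579

Differing sites — 5:T/G; 12:G/C; 13:T/G; 14:C/T; 22:G/C; 23:G/C.
There are 6 differences over 38 sites, so p = 6/38 = 0.1579.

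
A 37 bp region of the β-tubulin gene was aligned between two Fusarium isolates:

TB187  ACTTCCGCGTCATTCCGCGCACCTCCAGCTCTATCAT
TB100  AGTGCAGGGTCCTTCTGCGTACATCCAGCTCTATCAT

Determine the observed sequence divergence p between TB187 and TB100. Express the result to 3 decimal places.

Mismatches occur at site 2 (C/G), site 4 (T/G), site 6 (C/A), site 8 (C/G), site 12 (A/C), site 16 (C/T), site 20 (C/T), site 23 (C/A).
There are 8 differences over 37 sites, so p = 8/37 = 0.216.

0.216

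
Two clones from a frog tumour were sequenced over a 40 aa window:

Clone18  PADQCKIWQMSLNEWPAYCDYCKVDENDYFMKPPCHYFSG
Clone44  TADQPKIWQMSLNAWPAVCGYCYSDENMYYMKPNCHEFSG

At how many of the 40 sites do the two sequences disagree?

11

Mismatches occur at site 1 (P→T), site 5 (C→P), site 14 (E→A), site 18 (Y→V), site 20 (D→G), site 23 (K→Y), site 24 (V→S), site 28 (D→M), site 30 (F→Y), site 34 (P→N), site 37 (Y→E).
That gives 11 mismatches out of 40 aligned sites, so the Hamming distance is 11.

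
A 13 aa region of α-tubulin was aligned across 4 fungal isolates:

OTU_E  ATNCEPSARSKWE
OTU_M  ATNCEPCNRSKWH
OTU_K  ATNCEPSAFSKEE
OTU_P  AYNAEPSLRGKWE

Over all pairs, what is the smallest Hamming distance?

2

Pairwise Hamming distances:
  OTU_E vs OTU_M: 3
  OTU_E vs OTU_K: 2
  OTU_E vs OTU_P: 4
  OTU_M vs OTU_K: 5
  OTU_M vs OTU_P: 6
  OTU_K vs OTU_P: 6
The smallest is 2, between OTU_E and OTU_K.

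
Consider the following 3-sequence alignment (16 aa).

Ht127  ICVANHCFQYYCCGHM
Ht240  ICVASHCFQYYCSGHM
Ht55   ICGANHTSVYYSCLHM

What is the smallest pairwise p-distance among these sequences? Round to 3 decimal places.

0.125

Pairwise Hamming distances:
  Ht127 vs Ht240: 2
  Ht127 vs Ht55: 6
  Ht240 vs Ht55: 8
The smallest is 2 mismatches, between Ht127 and Ht240; p = 2/16 = 0.125.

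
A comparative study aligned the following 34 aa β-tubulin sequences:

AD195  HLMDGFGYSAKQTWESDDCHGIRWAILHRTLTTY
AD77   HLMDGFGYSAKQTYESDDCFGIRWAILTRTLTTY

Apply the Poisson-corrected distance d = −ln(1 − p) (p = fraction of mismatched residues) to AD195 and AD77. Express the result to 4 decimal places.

Mismatches occur at site 14 (W/Y), site 20 (H/F), site 28 (H/T).
p = 3/34 = 0.088235.
d = −ln(1 − 0.088235) = −ln(0.911765) = 0.0924.

0.0924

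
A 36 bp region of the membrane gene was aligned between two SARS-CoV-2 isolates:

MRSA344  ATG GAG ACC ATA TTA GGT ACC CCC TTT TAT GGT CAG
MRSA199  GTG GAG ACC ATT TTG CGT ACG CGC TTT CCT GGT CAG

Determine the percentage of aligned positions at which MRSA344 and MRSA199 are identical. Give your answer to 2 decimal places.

The sequences differ at positions 1 (A/G), 12 (A/T), 15 (A/G), 16 (G/C), 21 (C/G), 23 (C/G), 28 (T/C), 29 (A/C).
28 of the 36 sites match, so the percent identity is 28/36 × 100 = 77.78%.

77.78%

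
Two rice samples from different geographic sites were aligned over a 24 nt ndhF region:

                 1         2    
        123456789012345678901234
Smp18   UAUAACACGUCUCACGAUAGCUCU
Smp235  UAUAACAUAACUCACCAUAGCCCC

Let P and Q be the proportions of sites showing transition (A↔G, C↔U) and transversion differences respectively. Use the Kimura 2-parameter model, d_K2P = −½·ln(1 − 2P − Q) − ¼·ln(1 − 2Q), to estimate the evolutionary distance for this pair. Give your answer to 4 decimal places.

Mismatches occur at site 8 (C/U, transition), site 9 (G/A, transition), site 10 (U/A, transversion), site 16 (G/C, transversion), site 22 (U/C, transition), site 24 (U/C, transition).
Of the 6 differences, 4 transitions and 2 transversions over 24 sites: P = 4/24 = 0.166667, Q = 2/24 = 0.083333.
d = −0.5·ln(0.583333) − 0.25·ln(0.833334) = −0.5·(-0.538997) − 0.25·(-0.182321) = 0.3151.

0.3151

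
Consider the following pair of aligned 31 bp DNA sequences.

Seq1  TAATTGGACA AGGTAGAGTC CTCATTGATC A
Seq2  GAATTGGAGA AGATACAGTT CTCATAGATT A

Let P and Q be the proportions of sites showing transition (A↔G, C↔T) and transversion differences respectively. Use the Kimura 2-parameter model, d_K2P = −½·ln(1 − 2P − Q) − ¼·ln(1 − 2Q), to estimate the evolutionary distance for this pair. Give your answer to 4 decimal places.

Mismatches occur at site 1 (T↔G, transversion), site 9 (C↔G, transversion), site 13 (G↔A, transition), site 16 (G↔C, transversion), site 20 (C↔T, transition), site 26 (T↔A, transversion), site 30 (C↔T, transition).
Of the 7 differences, 3 transitions and 4 transversions over 31 sites: P = 3/31 = 0.096774, Q = 4/31 = 0.129032.
d = −0.5·ln(0.677420) − 0.25·ln(0.741936) = −0.5·(-0.389464) − 0.25·(-0.298492) = 0.2694.

0.2694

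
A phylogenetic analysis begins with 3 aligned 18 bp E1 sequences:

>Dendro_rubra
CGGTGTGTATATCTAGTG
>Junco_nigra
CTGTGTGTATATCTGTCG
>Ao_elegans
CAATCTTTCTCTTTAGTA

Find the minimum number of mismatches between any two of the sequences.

Pairwise Hamming distances:
  Dendro_rubra vs Junco_nigra: 4
  Dendro_rubra vs Ao_elegans: 8
  Junco_nigra vs Ao_elegans: 11
The smallest is 4, between Dendro_rubra and Junco_nigra.

4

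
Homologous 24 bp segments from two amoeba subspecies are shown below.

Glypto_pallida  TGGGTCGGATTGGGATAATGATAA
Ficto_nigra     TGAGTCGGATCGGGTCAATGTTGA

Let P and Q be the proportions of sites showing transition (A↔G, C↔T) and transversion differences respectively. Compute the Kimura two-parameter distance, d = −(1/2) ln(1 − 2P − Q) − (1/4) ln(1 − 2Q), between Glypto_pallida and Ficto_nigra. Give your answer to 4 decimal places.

0.3151

Mismatches occur at site 3 (G↔A, transition), site 11 (T↔C, transition), site 15 (A↔T, transversion), site 16 (T↔C, transition), site 21 (A↔T, transversion), site 23 (A↔G, transition).
Of the 6 differences, 4 transitions and 2 transversions over 24 sites: P = 4/24 = 0.166667, Q = 2/24 = 0.083333.
d = −0.5·ln(0.583333) − 0.25·ln(0.833334) = −0.5·(-0.538997) − 0.25·(-0.182321) = 0.3151.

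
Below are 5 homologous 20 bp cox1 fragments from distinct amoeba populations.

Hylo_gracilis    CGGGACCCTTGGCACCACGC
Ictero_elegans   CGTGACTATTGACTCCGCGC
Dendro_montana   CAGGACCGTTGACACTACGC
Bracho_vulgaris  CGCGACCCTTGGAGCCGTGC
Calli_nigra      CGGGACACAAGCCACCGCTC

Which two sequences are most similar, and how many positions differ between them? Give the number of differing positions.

Pairwise Hamming distances:
  Hylo_gracilis vs Ictero_elegans: 6
  Hylo_gracilis vs Dendro_montana: 4
  Hylo_gracilis vs Bracho_vulgaris: 5
  Hylo_gracilis vs Calli_nigra: 6
  Ictero_elegans vs Dendro_montana: 7
  Ictero_elegans vs Bracho_vulgaris: 7
  Ictero_elegans vs Calli_nigra: 8
  Dendro_montana vs Bracho_vulgaris: 9
  Dendro_montana vs Calli_nigra: 9
  Bracho_vulgaris vs Calli_nigra: 9
The smallest is 4, between Hylo_gracilis and Dendro_montana.

4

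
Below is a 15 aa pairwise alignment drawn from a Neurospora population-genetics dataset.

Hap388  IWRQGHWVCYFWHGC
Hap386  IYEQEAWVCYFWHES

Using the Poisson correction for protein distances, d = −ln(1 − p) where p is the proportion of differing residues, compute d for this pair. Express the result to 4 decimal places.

The sequences differ at positions 2 (W/Y), 3 (R/E), 5 (G/E), 6 (H/A), 14 (G/E), 15 (C/S).
p = 6/15 = 0.400000.
d = −ln(1 − 0.400000) = −ln(0.600000) = 0.5108.

0.5108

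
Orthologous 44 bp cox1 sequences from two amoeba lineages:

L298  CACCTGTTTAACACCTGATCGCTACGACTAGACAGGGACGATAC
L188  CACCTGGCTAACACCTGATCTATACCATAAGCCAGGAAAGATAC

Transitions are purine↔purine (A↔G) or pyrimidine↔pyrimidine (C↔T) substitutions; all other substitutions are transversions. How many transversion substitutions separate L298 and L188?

7

The sequences differ at positions 7 (T/G, transversion), 8 (T/C, transition), 21 (G/T, transversion), 22 (C/A, transversion), 26 (G/C, transversion), 28 (C/T, transition), 29 (T/A, transversion), 32 (A/C, transversion), 37 (G/A, transition), 39 (C/A, transversion).
Of the 10 differences, 3 transitions and 7 transversions, so the answer is 7.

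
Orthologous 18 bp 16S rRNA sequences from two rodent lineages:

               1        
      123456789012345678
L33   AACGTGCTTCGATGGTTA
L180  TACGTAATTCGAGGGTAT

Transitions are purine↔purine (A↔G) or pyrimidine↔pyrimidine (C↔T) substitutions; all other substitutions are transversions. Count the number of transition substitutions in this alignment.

1

The sequences differ at positions 1 (A/T, transversion), 6 (G/A, transition), 7 (C/A, transversion), 13 (T/G, transversion), 17 (T/A, transversion), 18 (A/T, transversion).
Of the 6 differences, 1 transition and 5 transversions, so the answer is 1.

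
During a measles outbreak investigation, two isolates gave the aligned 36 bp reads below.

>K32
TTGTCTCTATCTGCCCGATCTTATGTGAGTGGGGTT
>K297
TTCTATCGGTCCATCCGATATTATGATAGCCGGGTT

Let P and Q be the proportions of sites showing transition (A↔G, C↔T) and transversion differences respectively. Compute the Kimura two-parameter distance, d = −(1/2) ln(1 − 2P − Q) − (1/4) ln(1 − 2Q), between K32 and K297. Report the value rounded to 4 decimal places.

0.4427

Mismatches occur at site 3 (G/C, transversion), site 5 (C/A, transversion), site 8 (T/G, transversion), site 9 (A/G, transition), site 12 (T/C, transition), site 13 (G/A, transition), site 14 (C/T, transition), site 20 (C/A, transversion), site 26 (T/A, transversion), site 27 (G/T, transversion), site 30 (T/C, transition), site 31 (G/C, transversion).
Of the 12 differences, 5 transitions and 7 transversions over 36 sites: P = 5/36 = 0.138889, Q = 7/36 = 0.194444.
d = −0.5·ln(0.527778) − 0.25·ln(0.611112) = −0.5·(-0.639080) − 0.25·(-0.492475) = 0.4427.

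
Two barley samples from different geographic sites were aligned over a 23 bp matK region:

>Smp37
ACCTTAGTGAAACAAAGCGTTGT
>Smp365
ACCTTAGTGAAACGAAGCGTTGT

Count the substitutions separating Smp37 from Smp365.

1

Differing sites — 14:A/G.
That gives 1 mismatch out of 23 aligned sites, so the Hamming distance is 1.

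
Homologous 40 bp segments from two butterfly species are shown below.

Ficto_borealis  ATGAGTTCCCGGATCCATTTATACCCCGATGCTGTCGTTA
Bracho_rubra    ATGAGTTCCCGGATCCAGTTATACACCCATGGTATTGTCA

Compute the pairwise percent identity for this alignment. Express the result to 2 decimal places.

82.50%

Mismatches occur at site 18 (T↔G), site 25 (C↔A), site 28 (G↔C), site 32 (C↔G), site 34 (G↔A), site 36 (C↔T), site 39 (T↔C).
33 of the 40 sites match, so the percent identity is 33/40 × 100 = 82.50%.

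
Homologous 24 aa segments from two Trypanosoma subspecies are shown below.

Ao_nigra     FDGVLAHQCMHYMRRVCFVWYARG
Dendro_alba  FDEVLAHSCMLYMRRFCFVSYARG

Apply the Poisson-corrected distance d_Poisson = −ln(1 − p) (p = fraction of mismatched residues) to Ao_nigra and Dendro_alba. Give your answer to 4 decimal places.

Differing sites — 3:G/E; 8:Q/S; 11:H/L; 16:V/F; 20:W/S.
p = 5/24 = 0.208333.
d = −ln(1 − 0.208333) = −ln(0.791667) = 0.2336.

0.2336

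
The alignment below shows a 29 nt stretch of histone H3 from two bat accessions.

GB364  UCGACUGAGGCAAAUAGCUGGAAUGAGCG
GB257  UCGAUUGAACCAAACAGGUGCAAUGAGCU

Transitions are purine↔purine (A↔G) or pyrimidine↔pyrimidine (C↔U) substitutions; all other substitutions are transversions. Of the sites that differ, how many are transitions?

Mismatches occur at site 5 (C/U, transition), site 9 (G/A, transition), site 10 (G/C, transversion), site 15 (U/C, transition), site 18 (C/G, transversion), site 21 (G/C, transversion), site 29 (G/U, transversion).
Of the 7 differences, 3 transitions and 4 transversions, so the answer is 3.

3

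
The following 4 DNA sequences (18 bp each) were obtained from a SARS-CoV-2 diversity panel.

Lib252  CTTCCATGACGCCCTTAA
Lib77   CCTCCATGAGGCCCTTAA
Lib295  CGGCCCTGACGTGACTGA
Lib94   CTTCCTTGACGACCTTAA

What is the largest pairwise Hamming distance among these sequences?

9

Pairwise Hamming distances:
  Lib252 vs Lib77: 2
  Lib252 vs Lib295: 8
  Lib252 vs Lib94: 2
  Lib77 vs Lib295: 9
  Lib77 vs Lib94: 4
  Lib295 vs Lib94: 8
The largest is 9, between Lib77 and Lib295.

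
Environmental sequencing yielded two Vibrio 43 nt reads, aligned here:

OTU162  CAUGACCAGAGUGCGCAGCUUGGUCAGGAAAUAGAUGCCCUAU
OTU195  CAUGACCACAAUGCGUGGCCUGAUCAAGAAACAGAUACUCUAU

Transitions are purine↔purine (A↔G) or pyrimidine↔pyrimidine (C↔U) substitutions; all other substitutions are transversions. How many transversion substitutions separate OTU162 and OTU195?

1

Differing sites — 9:G/C (Tv); 11:G/A (Ti); 16:C/U (Ti); 17:A/G (Ti); 20:U/C (Ti); 23:G/A (Ti); 27:G/A (Ti); 32:U/C (Ti); 37:G/A (Ti); 39:C/U (Ti).
Of the 10 differences, 9 transitions and 1 transversion, so the answer is 1.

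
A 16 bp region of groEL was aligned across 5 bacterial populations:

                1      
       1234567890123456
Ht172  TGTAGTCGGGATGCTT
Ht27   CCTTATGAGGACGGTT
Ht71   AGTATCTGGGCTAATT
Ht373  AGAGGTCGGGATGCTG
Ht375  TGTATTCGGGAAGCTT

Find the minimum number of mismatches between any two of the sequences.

2

Pairwise Hamming distances:
  Ht172 vs Ht27: 8
  Ht172 vs Ht71: 7
  Ht172 vs Ht373: 4
  Ht172 vs Ht375: 2
  Ht27 vs Ht71: 11
  Ht27 vs Ht373: 10
  Ht27 vs Ht375: 8
  Ht71 vs Ht373: 9
  Ht71 vs Ht375: 7
  Ht373 vs Ht375: 6
The smallest is 2, between Ht172 and Ht375.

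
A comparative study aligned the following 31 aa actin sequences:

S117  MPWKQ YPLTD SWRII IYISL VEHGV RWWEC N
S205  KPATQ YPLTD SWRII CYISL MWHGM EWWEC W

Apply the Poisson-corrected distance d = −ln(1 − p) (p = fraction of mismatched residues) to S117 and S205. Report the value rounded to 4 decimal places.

The sequences differ at positions 1 (M/K), 3 (W/A), 4 (K/T), 16 (I/C), 21 (V/M), 22 (E/W), 25 (V/M), 26 (R/E), 31 (N/W).
p = 9/31 = 0.290323.
d = −ln(1 − 0.290323) = −ln(0.709677) = 0.3429.

0.3429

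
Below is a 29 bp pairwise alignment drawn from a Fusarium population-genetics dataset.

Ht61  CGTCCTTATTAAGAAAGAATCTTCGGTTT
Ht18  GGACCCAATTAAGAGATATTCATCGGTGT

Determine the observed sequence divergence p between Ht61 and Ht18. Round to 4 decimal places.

Mismatches occur at site 1 (C↔G), site 3 (T↔A), site 6 (T↔C), site 7 (T↔A), site 15 (A↔G), site 17 (G↔T), site 19 (A↔T), site 22 (T↔A), site 28 (T↔G).
There are 9 differences over 29 sites, so p = 9/29 = 0.3103.

0.3103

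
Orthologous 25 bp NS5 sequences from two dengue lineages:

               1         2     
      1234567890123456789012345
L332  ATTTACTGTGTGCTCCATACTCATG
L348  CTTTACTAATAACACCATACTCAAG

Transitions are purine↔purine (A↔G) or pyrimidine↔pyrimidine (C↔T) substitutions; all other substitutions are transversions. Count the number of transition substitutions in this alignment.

2

Differing sites — 1:A/C (Tv); 8:G/A (Ti); 9:T/A (Tv); 10:G/T (Tv); 11:T/A (Tv); 12:G/A (Ti); 14:T/A (Tv); 24:T/A (Tv).
Of the 8 differences, 2 transitions and 6 transversions, so the answer is 2.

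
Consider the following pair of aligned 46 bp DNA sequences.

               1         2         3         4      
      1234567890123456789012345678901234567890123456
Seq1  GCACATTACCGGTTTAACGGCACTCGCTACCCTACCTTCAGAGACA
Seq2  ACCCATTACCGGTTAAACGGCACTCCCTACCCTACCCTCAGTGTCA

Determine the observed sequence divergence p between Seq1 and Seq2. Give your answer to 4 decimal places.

0.1522

Differing sites — 1:G/A; 3:A/C; 15:T/A; 26:G/C; 37:T/C; 42:A/T; 44:A/T.
There are 7 differences over 46 sites, so p = 7/46 = 0.1522.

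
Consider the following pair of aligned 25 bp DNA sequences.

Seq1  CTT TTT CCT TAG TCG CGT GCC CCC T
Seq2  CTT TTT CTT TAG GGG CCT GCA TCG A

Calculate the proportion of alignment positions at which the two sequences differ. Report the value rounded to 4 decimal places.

0.3200

Differing sites — 8:C/T; 13:T/G; 14:C/G; 17:G/C; 21:C/A; 22:C/T; 24:C/G; 25:T/A.
There are 8 differences over 25 sites, so p = 8/25 = 0.3200.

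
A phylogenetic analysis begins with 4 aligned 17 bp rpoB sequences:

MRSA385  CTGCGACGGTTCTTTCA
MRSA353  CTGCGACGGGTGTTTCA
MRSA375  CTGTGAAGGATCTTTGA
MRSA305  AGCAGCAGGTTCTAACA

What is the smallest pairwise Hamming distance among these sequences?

2

Pairwise Hamming distances:
  MRSA385 vs MRSA353: 2
  MRSA385 vs MRSA375: 4
  MRSA385 vs MRSA305: 8
  MRSA353 vs MRSA375: 5
  MRSA353 vs MRSA305: 10
  MRSA375 vs MRSA305: 9
The smallest is 2, between MRSA385 and MRSA353.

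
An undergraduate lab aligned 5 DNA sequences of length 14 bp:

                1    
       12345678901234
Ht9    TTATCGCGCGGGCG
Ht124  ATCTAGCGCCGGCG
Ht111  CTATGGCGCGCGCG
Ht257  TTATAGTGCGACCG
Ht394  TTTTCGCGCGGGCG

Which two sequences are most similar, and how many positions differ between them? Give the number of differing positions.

Pairwise Hamming distances:
  Ht9 vs Ht124: 4
  Ht9 vs Ht111: 3
  Ht9 vs Ht257: 4
  Ht9 vs Ht394: 1
  Ht124 vs Ht111: 5
  Ht124 vs Ht257: 6
  Ht124 vs Ht394: 4
  Ht111 vs Ht257: 5
  Ht111 vs Ht394: 4
  Ht257 vs Ht394: 5
The smallest is 1, between Ht9 and Ht394.

1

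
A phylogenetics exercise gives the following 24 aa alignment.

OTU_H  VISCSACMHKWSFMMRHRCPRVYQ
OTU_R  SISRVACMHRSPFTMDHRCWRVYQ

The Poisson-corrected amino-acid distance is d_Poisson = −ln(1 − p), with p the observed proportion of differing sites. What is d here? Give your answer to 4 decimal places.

Mismatches occur at site 1 (V→S), site 4 (C→R), site 5 (S→V), site 10 (K→R), site 11 (W→S), site 12 (S→P), site 14 (M→T), site 16 (R→D), site 20 (P→W).
p = 9/24 = 0.375000.
d = −ln(1 − 0.375000) = −ln(0.625000) = 0.4700.

0.4700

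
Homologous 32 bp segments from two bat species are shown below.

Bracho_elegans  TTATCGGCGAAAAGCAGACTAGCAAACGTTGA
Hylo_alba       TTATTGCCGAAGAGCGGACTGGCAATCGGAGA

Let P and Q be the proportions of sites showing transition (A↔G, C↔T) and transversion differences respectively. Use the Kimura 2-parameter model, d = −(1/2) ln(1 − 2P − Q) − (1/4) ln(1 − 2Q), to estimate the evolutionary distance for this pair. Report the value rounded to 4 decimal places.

0.3069

Differing sites — 5:C/T (Ti); 7:G/C (Tv); 12:A/G (Ti); 16:A/G (Ti); 21:A/G (Ti); 26:A/T (Tv); 29:T/G (Tv); 30:T/A (Tv).
Of the 8 differences, 4 transitions and 4 transversions over 32 sites: P = 4/32 = 0.125000, Q = 4/32 = 0.125000.
d = −0.5·ln(0.625000) − 0.25·ln(0.750000) = −0.5·(-0.470004) − 0.25·(-0.287682) = 0.3069.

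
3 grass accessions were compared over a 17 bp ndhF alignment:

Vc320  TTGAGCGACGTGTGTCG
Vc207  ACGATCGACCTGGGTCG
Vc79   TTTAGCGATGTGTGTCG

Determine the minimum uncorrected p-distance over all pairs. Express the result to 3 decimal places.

Pairwise Hamming distances:
  Vc320 vs Vc207: 5
  Vc320 vs Vc79: 2
  Vc207 vs Vc79: 7
The smallest is 2 mismatches, between Vc320 and Vc79; p = 2/17 = 0.118.

0.118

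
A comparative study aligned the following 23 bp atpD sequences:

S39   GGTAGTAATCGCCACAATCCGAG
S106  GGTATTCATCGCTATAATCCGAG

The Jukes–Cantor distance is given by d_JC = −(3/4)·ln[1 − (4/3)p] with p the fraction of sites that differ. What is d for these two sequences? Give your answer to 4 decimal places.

Mismatches occur at site 5 (G/T), site 7 (A/C), site 13 (C/T), site 15 (C/T).
p = 4/23 = 0.173913.
d = −0.75 · ln(1 − (4/3)·0.173913) = −0.75 · ln(0.768116) = −0.75 · (-0.263815) = 0.1979.

0.1979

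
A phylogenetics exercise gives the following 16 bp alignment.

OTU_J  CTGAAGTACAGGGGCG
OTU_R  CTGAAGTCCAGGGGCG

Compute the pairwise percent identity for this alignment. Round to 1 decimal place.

93.8%

The sequences differ at position 8 (A/C).
15 of the 16 sites match, so the percent identity is 15/16 × 100 = 93.8%.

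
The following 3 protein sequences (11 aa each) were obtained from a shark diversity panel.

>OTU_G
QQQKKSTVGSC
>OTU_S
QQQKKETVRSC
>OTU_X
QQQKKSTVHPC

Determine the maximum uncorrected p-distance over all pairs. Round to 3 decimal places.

0.273

Pairwise Hamming distances:
  OTU_G vs OTU_S: 2
  OTU_G vs OTU_X: 2
  OTU_S vs OTU_X: 3
The largest is 3 mismatches, between OTU_S and OTU_X; p = 3/11 = 0.273.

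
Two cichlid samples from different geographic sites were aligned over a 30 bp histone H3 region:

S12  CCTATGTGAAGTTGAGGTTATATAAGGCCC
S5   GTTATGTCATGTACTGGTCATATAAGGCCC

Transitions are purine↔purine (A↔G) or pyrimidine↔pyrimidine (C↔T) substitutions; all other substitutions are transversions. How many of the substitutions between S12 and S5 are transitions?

Differing sites — 1:C/G (Tv); 2:C/T (Ti); 8:G/C (Tv); 10:A/T (Tv); 13:T/A (Tv); 14:G/C (Tv); 15:A/T (Tv); 19:T/C (Ti).
Of the 8 differences, 2 transitions and 6 transversions, so the answer is 2.

2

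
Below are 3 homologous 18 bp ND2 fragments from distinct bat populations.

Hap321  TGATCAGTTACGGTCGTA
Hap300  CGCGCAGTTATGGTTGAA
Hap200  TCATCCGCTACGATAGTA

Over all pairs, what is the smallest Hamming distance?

Pairwise Hamming distances:
  Hap321 vs Hap300: 6
  Hap321 vs Hap200: 5
  Hap300 vs Hap200: 10
The smallest is 5, between Hap321 and Hap200.

5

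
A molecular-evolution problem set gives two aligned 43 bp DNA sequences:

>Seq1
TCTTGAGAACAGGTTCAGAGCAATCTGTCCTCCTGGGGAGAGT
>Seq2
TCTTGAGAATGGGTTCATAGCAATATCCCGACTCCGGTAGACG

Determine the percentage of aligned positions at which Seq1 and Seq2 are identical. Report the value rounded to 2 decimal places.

The sequences differ at positions 10 (C/T), 11 (A/G), 18 (G/T), 25 (C/A), 27 (G/C), 28 (T/C), 30 (C/G), 31 (T/A), 33 (C/T), 34 (T/C), 35 (G/C), 38 (G/T), 42 (G/C), 43 (T/G).
29 of the 43 sites match, so the percent identity is 29/43 × 100 = 67.44%.

67.44%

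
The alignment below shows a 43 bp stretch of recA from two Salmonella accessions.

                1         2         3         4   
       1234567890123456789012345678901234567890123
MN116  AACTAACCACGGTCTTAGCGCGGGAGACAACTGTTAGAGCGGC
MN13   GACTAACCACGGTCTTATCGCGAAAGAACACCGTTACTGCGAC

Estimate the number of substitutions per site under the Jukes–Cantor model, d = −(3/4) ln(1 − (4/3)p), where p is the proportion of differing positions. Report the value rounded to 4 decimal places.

0.2784

Mismatches occur at site 1 (A/G), site 18 (G/T), site 23 (G/A), site 24 (G/A), site 28 (C/A), site 29 (A/C), site 32 (T/C), site 37 (G/C), site 38 (A/T), site 42 (G/A).
p = 10/43 = 0.232558.
d = −0.75 · ln(1 − (4/3)·0.232558) = −0.75 · ln(0.689923) = −0.75 · (-0.371175) = 0.2784.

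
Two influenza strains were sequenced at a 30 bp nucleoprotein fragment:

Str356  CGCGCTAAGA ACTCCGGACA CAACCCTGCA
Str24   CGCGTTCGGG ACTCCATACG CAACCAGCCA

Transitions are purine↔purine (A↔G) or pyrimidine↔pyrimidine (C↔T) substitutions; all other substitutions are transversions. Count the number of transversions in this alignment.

The sequences differ at positions 5 (C/T, transition), 7 (A/C, transversion), 8 (A/G, transition), 10 (A/G, transition), 16 (G/A, transition), 17 (G/T, transversion), 20 (A/G, transition), 26 (C/A, transversion), 27 (T/G, transversion), 28 (G/C, transversion).
Of the 10 differences, 5 transitions and 5 transversions, so the answer is 5.

5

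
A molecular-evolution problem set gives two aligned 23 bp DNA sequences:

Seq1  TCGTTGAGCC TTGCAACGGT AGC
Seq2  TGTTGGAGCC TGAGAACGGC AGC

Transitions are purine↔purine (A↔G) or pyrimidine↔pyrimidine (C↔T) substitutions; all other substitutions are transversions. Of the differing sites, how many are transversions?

Mismatches occur at site 2 (C/G, transversion), site 3 (G/T, transversion), site 5 (T/G, transversion), site 12 (T/G, transversion), site 13 (G/A, transition), site 14 (C/G, transversion), site 20 (T/C, transition).
Of the 7 differences, 2 transitions and 5 transversions, so the answer is 5.

5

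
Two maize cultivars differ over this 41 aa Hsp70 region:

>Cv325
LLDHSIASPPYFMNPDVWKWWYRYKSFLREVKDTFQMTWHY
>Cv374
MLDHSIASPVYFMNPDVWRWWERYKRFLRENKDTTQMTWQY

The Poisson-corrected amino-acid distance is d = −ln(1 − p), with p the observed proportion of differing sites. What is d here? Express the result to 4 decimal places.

0.2171

Mismatches occur at site 1 (L→M), site 10 (P→V), site 19 (K→R), site 22 (Y→E), site 26 (S→R), site 31 (V→N), site 35 (F→T), site 40 (H→Q).
p = 8/41 = 0.195122.
d = −ln(1 − 0.195122) = −ln(0.804878) = 0.2171.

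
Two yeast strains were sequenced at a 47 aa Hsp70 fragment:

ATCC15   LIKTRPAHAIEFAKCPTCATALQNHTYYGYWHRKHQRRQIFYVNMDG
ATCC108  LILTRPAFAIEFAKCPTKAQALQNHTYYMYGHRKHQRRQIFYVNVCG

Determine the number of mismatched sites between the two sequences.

The sequences differ at positions 3 (K/L), 8 (H/F), 18 (C/K), 20 (T/Q), 29 (G/M), 31 (W/G), 45 (M/V), 46 (D/C).
That gives 8 mismatches out of 47 aligned sites, so the Hamming distance is 8.

8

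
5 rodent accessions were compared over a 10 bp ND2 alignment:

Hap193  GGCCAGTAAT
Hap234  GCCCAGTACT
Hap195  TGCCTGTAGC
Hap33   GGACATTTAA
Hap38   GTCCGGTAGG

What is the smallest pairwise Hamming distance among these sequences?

Pairwise Hamming distances:
  Hap193 vs Hap234: 2
  Hap193 vs Hap195: 4
  Hap193 vs Hap33: 4
  Hap193 vs Hap38: 4
  Hap234 vs Hap195: 5
  Hap234 vs Hap33: 6
  Hap234 vs Hap38: 4
  Hap195 vs Hap33: 7
  Hap195 vs Hap38: 4
  Hap33 vs Hap38: 7
The smallest is 2, between Hap193 and Hap234.

2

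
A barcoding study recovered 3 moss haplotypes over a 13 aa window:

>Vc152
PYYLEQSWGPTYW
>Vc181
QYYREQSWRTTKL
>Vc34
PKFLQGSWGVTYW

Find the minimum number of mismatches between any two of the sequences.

5

Pairwise Hamming distances:
  Vc152 vs Vc181: 6
  Vc152 vs Vc34: 5
  Vc181 vs Vc34: 10
The smallest is 5, between Vc152 and Vc34.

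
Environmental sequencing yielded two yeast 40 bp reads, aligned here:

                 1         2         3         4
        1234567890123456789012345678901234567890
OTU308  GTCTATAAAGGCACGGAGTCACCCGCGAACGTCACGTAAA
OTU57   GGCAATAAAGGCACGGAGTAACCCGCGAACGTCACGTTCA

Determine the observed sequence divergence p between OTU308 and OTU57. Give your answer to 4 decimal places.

Differing sites — 2:T/G; 4:T/A; 20:C/A; 38:A/T; 39:A/C.
There are 5 differences over 40 sites, so p = 5/40 = 0.1250.

0.1250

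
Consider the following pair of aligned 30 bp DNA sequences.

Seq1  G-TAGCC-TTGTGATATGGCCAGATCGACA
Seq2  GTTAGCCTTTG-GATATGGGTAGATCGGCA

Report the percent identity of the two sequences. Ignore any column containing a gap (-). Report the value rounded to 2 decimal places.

Excluding the 3 gap columns leaves 27 comparable sites.
The sequences differ at positions 20 (C/G), 21 (C/T), 28 (A/G).
24 of the 27 comparable sites match, so the percent identity is 24/27 × 100 = 88.89%.

88.89%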